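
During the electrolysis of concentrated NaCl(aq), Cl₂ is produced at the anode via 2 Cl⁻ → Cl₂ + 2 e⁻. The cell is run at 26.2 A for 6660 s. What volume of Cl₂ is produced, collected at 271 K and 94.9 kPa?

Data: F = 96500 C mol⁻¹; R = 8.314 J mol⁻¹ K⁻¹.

Q = I·t = 26.20 A × 6660.0 s = 174500 C.
n(e⁻) = Q/F = 174500 / 96500 = 1.808 mol.
2 electrons are transferred per Cl₂ molecule, so n(Cl₂) = 1.808 / 2 = 0.9041 mol.
V = nRT/P = (0.9041 × 8.314 × 271) / (94.9 × 10³ Pa) = 0.0215 m³ = 21.5 L.

21.5 L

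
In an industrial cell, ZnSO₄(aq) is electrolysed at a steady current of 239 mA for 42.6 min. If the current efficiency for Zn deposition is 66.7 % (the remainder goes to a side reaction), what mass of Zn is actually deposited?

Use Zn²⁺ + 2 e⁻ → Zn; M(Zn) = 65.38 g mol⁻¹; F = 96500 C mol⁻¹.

0.138 g

Q = I·t = 0.2390 × 2556.0 = 610.9 C.
n(e⁻) = 610.9/96500 = 0.006330 mol; theoretically n(Zn) = 0.006330/2 = 0.003165 mol, m_theo = 0.2069 g.
At 66.7 % efficiency, m_actual = 0.667 × 0.2069 = 0.138 g.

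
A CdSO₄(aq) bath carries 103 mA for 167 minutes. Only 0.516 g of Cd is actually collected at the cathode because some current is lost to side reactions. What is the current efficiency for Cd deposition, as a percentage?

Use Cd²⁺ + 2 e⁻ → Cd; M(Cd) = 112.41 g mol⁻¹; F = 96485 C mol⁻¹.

85.8 %

Q = I·t = 0.1030 × 10020 = 1032 C; n(e⁻) = 1032/96485 = 0.01070 mol.
Theoretical n(Cd) = n(e⁻)/2 = 0.005348 mol, i.e. m_theo = 0.005348 × 112.41 = 0.6012 g.
Efficiency = m_actual / m_theo = 0.516 / 0.6012 = 85.8 %.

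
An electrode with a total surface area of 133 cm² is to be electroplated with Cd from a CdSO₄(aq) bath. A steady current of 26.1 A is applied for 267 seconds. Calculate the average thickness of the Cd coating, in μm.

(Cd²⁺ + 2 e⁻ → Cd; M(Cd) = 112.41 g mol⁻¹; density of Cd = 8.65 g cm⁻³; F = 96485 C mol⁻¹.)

Q = I·t = 26.10 × 267.00 = 6969 C; n(e⁻) = 0.07223 mol.
n(Cd) = n(e⁻)/2 = 0.03611 mol, so m = 0.03611 × 112.41 = 4.059 g.
Volume = m/ρ = 4.059 / 8.65 = 0.4693 cm³.
Thickness = V/A = 0.4693 / 133 = 0.00353 cm = 35.3 μm.

35.3 μm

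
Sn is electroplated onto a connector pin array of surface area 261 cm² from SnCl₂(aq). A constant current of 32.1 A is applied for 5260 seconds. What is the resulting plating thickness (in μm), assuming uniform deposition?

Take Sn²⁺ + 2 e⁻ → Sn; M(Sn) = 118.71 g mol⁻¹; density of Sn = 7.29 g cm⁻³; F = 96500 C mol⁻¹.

546 μm

Q = I·t = 32.10 × 5260.0 = 168800 C; n(e⁻) = 1.750 mol.
n(Sn) = n(e⁻)/2 = 0.8748 mol, so m = 0.8748 × 118.71 = 103.9 g.
Volume = m/ρ = 103.9 / 7.29 = 14.25 cm³.
Thickness = V/A = 14.25 / 261 = 0.0546 cm = 546 μm.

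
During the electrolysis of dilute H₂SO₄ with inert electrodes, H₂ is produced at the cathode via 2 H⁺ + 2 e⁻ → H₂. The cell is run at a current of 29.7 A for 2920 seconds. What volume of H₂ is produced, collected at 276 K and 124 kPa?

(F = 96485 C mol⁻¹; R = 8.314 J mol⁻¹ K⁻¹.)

8.32 L

Q = I·t = 29.70 A × 2920.0 s = 86720 C.
n(e⁻) = Q/F = 86720 / 96485 = 0.8988 mol.
2 electrons are transferred per H₂ molecule, so n(H₂) = 0.8988 / 2 = 0.4494 mol.
V = nRT/P = (0.4494 × 8.314 × 276) / (124 × 10³ Pa) = 0.00832 m³ = 8.32 L.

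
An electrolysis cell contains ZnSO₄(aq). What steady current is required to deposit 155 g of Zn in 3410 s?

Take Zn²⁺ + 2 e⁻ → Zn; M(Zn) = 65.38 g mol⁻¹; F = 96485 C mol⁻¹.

134 A

n(Zn) = 155 / 65.38 = 2.371 mol.
n(e⁻) = 2 × 2.371 = 4.742 mol.
Q = n(e⁻)·F = 4.742 × 96485 = 457500 C.
I = Q/t = 457500 / 3410.0 s = 134 A.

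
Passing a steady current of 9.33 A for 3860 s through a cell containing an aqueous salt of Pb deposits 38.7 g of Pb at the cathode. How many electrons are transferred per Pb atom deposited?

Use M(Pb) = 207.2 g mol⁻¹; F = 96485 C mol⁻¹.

Q = I·t = 9.330 A × 3860.0 s = 36010 C, so n(e⁻) = 36010/96485 = 0.3733 mol.
n(Pb) deposited = 38.7 / 207.2 = 0.1868 mol.
Electrons per atom = n(e⁻)/n(Pb) = 0.3733 / 0.1868 = 2.00 ≈ 2, so the ion is Pb²⁺.

2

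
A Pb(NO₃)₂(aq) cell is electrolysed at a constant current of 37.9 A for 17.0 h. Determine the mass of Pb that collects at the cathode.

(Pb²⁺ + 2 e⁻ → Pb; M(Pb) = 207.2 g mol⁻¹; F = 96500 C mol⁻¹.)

2490 g

Q = I·t = 37.90 A × 61200 s = 2319000 C.
n(e⁻) = Q/F = 2319000 / 96500 = 24.04 mol.
Pb²⁺ + 2 e⁻ → Pb, so n(Pb) = n(e⁻)/2 = 12.02 mol.
m = n·M = 12.02 × 207.2 = 2490 g.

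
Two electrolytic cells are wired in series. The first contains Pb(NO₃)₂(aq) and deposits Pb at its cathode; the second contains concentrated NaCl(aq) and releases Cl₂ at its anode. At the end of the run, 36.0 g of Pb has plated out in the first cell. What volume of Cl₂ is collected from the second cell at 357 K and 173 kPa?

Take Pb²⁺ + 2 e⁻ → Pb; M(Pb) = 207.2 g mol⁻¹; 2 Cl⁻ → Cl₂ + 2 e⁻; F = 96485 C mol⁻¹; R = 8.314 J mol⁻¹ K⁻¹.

2.98 L

n(Pb) = 36.0 / 207.2 = 0.1737 mol, so n(e⁻) = 2 × 0.1737 = 0.3475 mol.
The cells are in series, so the same 0.3475 mol of electrons passes through the second cell.
2 Cl⁻ → Cl₂ + 2 e⁻ — 2 mol e⁻ per mol Cl₂, so n(Cl₂) = 0.3475/2 = 0.1737 mol.
V = nRT/P = (0.1737 × 8.314 × 357) / (173 × 10³) = 0.00298 m³ = 2.98 L.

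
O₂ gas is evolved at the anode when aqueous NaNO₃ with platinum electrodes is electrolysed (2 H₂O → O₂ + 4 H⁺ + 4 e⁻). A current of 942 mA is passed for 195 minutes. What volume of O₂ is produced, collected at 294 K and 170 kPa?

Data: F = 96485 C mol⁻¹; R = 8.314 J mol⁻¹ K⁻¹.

Q = I·t = 0.9420 A × 11700 s = 11020 C.
n(e⁻) = Q/F = 11020 / 96485 = 0.1142 mol.
4 electrons are transferred per O₂ molecule, so n(O₂) = 0.1142 / 4 = 0.02856 mol.
V = nRT/P = (0.02856 × 8.314 × 294) / (170 × 10³ Pa) = 4.11 × 10⁻⁴ m³ = 0.411 L.

0.411 L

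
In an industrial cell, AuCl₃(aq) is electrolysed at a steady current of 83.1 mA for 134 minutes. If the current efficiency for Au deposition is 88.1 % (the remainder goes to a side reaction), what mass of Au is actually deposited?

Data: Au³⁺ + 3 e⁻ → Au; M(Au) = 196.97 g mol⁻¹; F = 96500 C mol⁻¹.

0.400 g

Q = I·t = 0.08310 × 8040.0 = 668.1 C.
n(e⁻) = 668.1/96500 = 0.006924 mol; theoretically n(Au) = 0.006924/3 = 0.002308 mol, m_theo = 0.4546 g.
At 88.1 % efficiency, m_actual = 0.881 × 0.4546 = 0.400 g.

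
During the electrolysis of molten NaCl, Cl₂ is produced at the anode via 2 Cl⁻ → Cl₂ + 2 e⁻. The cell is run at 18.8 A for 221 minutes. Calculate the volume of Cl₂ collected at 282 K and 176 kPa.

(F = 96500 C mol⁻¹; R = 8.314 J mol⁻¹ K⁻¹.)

17.2 L

Q = I·t = 18.80 A × 13260 s = 249300 C.
n(e⁻) = Q/F = 249300 / 96500 = 2.583 mol.
2 electrons are transferred per Cl₂ molecule, so n(Cl₂) = 2.583 / 2 = 1.292 mol.
V = nRT/P = (1.292 × 8.314 × 282) / (176 × 10³ Pa) = 0.0172 m³ = 17.2 L.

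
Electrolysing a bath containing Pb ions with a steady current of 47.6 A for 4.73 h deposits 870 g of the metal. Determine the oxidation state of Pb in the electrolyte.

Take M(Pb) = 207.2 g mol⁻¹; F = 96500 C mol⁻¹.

+2

Q = I·t = 47.60 A × 17028 s = 810500 C, so n(e⁻) = 810500/96500 = 8.399 mol.
n(Pb) deposited = 870 / 207.2 = 4.199 mol.
Electrons per atom = n(e⁻)/n(Pb) = 8.399 / 4.199 = 2.00 ≈ 2, so the ion is Pb²⁺.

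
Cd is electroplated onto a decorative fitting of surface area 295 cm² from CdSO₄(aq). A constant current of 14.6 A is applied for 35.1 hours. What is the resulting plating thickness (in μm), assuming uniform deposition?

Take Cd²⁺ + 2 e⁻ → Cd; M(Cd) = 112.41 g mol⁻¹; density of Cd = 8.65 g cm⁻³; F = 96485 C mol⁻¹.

Q = I·t = 14.60 × 126360 = 1845000 C; n(e⁻) = 19.12 mol.
n(Cd) = n(e⁻)/2 = 9.560 mol, so m = 9.560 × 112.41 = 1075 g.
Volume = m/ρ = 1075 / 8.65 = 124.2 cm³.
Thickness = V/A = 124.2 / 295 = 0.421 cm = 4210 μm.

4210 μm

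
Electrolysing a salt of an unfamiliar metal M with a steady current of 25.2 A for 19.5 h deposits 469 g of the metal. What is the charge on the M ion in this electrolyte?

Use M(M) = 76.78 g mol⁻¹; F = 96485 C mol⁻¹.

+3

Q = I·t = 25.20 A × 70200 s = 1769000 C, so n(e⁻) = 1769000/96485 = 18.33 mol.
n(M) deposited = 469 / 76.78 = 6.108 mol.
Electrons per atom = n(e⁻)/n(M) = 18.33 / 6.108 = 3.00 ≈ 3, so the ion is M³⁺.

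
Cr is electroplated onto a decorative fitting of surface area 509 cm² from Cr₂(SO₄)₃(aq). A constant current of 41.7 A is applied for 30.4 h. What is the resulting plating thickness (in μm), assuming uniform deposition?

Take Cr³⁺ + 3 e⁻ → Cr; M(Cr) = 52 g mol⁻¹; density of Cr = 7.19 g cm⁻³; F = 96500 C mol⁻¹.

Q = I·t = 41.70 × 109440 = 4564000 C; n(e⁻) = 47.29 mol.
n(Cr) = n(e⁻)/3 = 15.76 mol, so m = 15.76 × 52 = 819.7 g.
Volume = m/ρ = 819.7 / 7.19 = 114.0 cm³.
Thickness = V/A = 114.0 / 509 = 0.224 cm = 2240 μm.

2240 μm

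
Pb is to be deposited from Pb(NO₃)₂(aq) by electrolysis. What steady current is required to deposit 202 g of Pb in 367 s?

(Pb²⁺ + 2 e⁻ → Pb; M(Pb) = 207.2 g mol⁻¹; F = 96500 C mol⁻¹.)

513 A

n(Pb) = 202 / 207.2 = 0.9749 mol.
n(e⁻) = 2 × 0.9749 = 1.950 mol.
Q = n(e⁻)·F = 1.950 × 96500 = 188200 C.
I = Q/t = 188200 / 367.00 s = 513 A.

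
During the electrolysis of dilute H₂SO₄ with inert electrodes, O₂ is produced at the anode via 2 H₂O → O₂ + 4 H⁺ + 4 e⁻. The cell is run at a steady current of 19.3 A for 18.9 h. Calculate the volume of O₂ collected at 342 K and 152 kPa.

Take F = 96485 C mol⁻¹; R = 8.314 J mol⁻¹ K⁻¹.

63.6 L

Q = I·t = 19.30 A × 68040 s = 1313000 C.
n(e⁻) = Q/F = 1313000 / 96485 = 13.61 mol.
4 electrons are transferred per O₂ molecule, so n(O₂) = 13.61 / 4 = 3.403 mol.
V = nRT/P = (3.403 × 8.314 × 342) / (152 × 10³ Pa) = 0.0636 m³ = 63.6 L.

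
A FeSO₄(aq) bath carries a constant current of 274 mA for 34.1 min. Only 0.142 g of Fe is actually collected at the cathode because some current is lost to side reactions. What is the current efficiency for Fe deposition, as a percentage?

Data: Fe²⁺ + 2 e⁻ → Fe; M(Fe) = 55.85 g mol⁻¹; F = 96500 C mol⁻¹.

87.5 %

Q = I·t = 0.2740 × 2046.0 = 560.6 C; n(e⁻) = 560.6/96500 = 0.005809 mol.
Theoretical n(Fe) = n(e⁻)/2 = 0.002905 mol, i.e. m_theo = 0.002905 × 55.85 = 0.1622 g.
Efficiency = m_actual / m_theo = 0.142 / 0.1622 = 87.5 %.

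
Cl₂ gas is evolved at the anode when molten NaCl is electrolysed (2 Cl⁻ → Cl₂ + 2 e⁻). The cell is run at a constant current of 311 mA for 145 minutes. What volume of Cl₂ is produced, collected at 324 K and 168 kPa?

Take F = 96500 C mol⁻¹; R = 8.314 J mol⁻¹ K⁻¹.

0.225 L

Q = I·t = 0.3110 A × 8700.0 s = 2706 C.
n(e⁻) = Q/F = 2706 / 96500 = 0.02804 mol.
2 electrons are transferred per Cl₂ molecule, so n(Cl₂) = 0.02804 / 2 = 0.01402 mol.
V = nRT/P = (0.01402 × 8.314 × 324) / (168 × 10³ Pa) = 2.25 × 10⁻⁴ m³ = 0.225 L.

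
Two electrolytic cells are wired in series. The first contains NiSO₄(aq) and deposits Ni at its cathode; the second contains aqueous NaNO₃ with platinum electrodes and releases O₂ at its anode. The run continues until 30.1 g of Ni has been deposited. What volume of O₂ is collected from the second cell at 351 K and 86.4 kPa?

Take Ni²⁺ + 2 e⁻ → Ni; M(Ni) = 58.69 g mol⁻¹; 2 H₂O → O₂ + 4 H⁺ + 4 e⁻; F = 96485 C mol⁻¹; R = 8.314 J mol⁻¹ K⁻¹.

n(Ni) = 30.1 / 58.69 = 0.5129 mol, so n(e⁻) = 2 × 0.5129 = 1.026 mol.
The cells are in series, so the same 1.026 mol of electrons passes through the second cell.
2 H₂O → O₂ + 4 H⁺ + 4 e⁻ — 4 mol e⁻ per mol O₂, so n(O₂) = 1.026/4 = 0.2564 mol.
V = nRT/P = (0.2564 × 8.314 × 351) / (86.4 × 10³) = 0.00866 m³ = 8.66 L.

8.66 L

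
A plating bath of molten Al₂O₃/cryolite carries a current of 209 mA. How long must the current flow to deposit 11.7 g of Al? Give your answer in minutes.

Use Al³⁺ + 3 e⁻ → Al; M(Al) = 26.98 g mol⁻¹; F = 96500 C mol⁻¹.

10000 min

n(Al) = m/M = 11.7 / 26.98 = 0.4337 mol.
Each Al atom requires 3 electrons, so n(e⁻) = 3 × 0.4337 = 1.301 mol.
Q = n(e⁻)·F = 1.301 × 96500 = 125500 C.
t = Q/I = 125500 / 0.2090 A = 600700 s = 10000 min.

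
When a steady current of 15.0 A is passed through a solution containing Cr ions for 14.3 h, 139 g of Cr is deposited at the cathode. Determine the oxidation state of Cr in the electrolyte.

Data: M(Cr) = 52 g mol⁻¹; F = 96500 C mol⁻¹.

+3

Q = I·t = 15.00 A × 51480 s = 772200 C, so n(e⁻) = 772200/96500 = 8.002 mol.
n(Cr) deposited = 139 / 52 = 2.673 mol.
Electrons per atom = n(e⁻)/n(Cr) = 8.002 / 2.673 = 2.99 ≈ 3, so the ion is Cr³⁺.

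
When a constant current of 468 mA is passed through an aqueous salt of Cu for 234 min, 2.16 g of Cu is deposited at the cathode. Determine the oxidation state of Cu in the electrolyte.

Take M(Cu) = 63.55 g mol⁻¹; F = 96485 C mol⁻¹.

Q = I·t = 0.4680 A × 14040 s = 6571 C, so n(e⁻) = 6571/96485 = 0.06810 mol.
n(Cu) deposited = 2.16 / 63.55 = 0.03399 mol.
Electrons per atom = n(e⁻)/n(Cu) = 0.06810 / 0.03399 = 2.00 ≈ 2, so the ion is Cu²⁺.

+2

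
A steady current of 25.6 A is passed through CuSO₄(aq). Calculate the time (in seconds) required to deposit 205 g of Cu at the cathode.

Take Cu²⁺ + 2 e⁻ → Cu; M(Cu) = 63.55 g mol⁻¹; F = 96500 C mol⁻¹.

n(Cu) = m/M = 205 / 63.55 = 3.226 mol.
Each Cu atom requires 2 electrons, so n(e⁻) = 2 × 3.226 = 6.452 mol.
Q = n(e⁻)·F = 6.452 × 96500 = 622600 C.
t = Q/I = 622600 / 25.60 A = 24320 s.

24300 s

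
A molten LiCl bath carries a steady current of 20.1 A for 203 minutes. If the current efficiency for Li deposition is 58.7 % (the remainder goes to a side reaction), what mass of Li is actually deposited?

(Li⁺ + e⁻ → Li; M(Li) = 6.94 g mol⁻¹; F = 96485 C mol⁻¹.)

10.3 g

Q = I·t = 20.10 × 12180 = 244800 C.
n(e⁻) = 244800/96485 = 2.537 mol; theoretically n(Li) = 2.537/1 = 2.537 mol, m_theo = 17.61 g.
At 58.7 % efficiency, m_actual = 0.587 × 17.61 = 10.3 g.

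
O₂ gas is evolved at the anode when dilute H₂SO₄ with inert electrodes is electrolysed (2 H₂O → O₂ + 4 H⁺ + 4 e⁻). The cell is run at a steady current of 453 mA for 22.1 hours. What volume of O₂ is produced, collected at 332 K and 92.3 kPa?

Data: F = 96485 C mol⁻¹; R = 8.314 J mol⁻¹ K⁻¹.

Q = I·t = 0.4530 A × 79560 s = 36040 C.
n(e⁻) = Q/F = 36040 / 96485 = 0.3735 mol.
4 electrons are transferred per O₂ molecule, so n(O₂) = 0.3735 / 4 = 0.09338 mol.
V = nRT/P = (0.09338 × 8.314 × 332) / (92.3 × 10³ Pa) = 0.00279 m³ = 2.79 L.

2.79 L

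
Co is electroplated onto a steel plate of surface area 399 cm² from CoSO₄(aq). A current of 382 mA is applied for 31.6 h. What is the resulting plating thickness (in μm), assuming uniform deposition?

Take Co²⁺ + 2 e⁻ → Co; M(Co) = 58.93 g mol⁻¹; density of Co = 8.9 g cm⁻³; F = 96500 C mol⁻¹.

Q = I·t = 0.3820 × 113760 = 43460 C; n(e⁻) = 0.4503 mol.
n(Co) = n(e⁻)/2 = 0.2252 mol, so m = 0.2252 × 58.93 = 13.27 g.
Volume = m/ρ = 13.27 / 8.9 = 1.491 cm³.
Thickness = V/A = 1.491 / 399 = 0.00374 cm = 37.4 μm.

37.4 μm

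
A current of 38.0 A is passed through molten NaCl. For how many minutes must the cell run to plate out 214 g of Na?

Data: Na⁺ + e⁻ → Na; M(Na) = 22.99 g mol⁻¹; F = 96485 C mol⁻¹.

n(Na) = m/M = 214 / 22.99 = 9.308 mol.
Each Na atom requires 1 electron, so n(e⁻) = 1 × 9.308 = 9.308 mol.
Q = n(e⁻)·F = 9.308 × 96485 = 898100 C.
t = Q/I = 898100 / 38.00 A = 23630 s = 394 min.

394 min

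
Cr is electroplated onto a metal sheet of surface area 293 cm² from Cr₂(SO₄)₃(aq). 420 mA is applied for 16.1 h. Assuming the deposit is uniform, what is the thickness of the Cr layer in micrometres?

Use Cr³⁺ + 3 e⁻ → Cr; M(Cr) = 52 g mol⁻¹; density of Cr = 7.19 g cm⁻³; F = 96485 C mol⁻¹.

Q = I·t = 0.4200 × 57960 = 24340 C; n(e⁻) = 0.2523 mol.
n(Cr) = n(e⁻)/3 = 0.08410 mol, so m = 0.08410 × 52 = 4.373 g.
Volume = m/ρ = 4.373 / 7.19 = 0.6082 cm³.
Thickness = V/A = 0.6082 / 293 = 0.00208 cm = 20.8 μm.

20.8 μm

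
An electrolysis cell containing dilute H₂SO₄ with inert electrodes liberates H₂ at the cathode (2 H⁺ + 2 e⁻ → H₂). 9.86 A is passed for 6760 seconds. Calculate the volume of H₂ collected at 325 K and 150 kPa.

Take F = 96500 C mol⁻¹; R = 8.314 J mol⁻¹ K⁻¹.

Q = I·t = 9.860 A × 6760.0 s = 66650 C.
n(e⁻) = Q/F = 66650 / 96500 = 0.6907 mol.
2 electrons are transferred per H₂ molecule, so n(H₂) = 0.6907 / 2 = 0.3454 mol.
V = nRT/P = (0.3454 × 8.314 × 325) / (150 × 10³ Pa) = 0.00622 m³ = 6.22 L.

6.22 L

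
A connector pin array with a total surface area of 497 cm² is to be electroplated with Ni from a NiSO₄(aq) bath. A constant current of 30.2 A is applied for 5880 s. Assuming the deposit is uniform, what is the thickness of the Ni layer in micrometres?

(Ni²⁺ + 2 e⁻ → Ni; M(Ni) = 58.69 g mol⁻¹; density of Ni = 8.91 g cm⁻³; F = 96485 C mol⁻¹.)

122 μm

Q = I·t = 30.20 × 5880.0 = 177600 C; n(e⁻) = 1.840 mol.
n(Ni) = n(e⁻)/2 = 0.9202 mol, so m = 0.9202 × 58.69 = 54.01 g.
Volume = m/ρ = 54.01 / 8.91 = 6.062 cm³.
Thickness = V/A = 6.062 / 497 = 0.0122 cm = 122 μm.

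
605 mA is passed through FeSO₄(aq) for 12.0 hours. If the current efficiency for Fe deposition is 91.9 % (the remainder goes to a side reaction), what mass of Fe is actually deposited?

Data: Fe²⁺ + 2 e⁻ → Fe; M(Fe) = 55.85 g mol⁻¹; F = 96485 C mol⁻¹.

Q = I·t = 0.6050 × 43200 = 26140 C.
n(e⁻) = 26140/96485 = 0.2709 mol; theoretically n(Fe) = 0.2709/2 = 0.1354 mol, m_theo = 7.564 g.
At 91.9 % efficiency, m_actual = 0.919 × 7.564 = 6.95 g.

6.95 g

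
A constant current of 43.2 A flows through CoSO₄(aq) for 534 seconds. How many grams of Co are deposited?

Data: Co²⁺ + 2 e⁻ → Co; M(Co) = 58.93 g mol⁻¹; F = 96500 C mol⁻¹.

Q = I·t = 43.20 A × 534.00 s = 23070 C.
n(e⁻) = Q/F = 23070 / 96500 = 0.2391 mol.
Co²⁺ + 2 e⁻ → Co, so n(Co) = n(e⁻)/2 = 0.1195 mol.
m = n·M = 0.1195 × 58.93 = 7.04 g.

7.04 g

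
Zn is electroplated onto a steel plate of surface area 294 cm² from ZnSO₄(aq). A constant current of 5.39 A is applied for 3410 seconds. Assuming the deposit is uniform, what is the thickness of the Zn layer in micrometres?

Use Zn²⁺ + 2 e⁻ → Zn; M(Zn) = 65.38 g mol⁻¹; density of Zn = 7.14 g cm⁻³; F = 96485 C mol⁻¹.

29.7 μm

Q = I·t = 5.390 × 3410.0 = 18380 C; n(e⁻) = 0.1905 mol.
n(Zn) = n(e⁻)/2 = 0.09525 mol, so m = 0.09525 × 65.38 = 6.227 g.
Volume = m/ρ = 6.227 / 7.14 = 0.8722 cm³.
Thickness = V/A = 0.8722 / 294 = 0.00297 cm = 29.7 μm.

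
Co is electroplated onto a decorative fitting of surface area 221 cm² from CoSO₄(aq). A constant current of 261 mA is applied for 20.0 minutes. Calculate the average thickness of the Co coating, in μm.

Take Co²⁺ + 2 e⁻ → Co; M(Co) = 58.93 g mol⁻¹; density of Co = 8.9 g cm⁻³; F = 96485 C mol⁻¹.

0.486 μm

Q = I·t = 0.2610 × 1200.0 = 313.2 C; n(e⁻) = 0.003246 mol.
n(Co) = n(e⁻)/2 = 0.001623 mol, so m = 0.001623 × 58.93 = 0.09565 g.
Volume = m/ρ = 0.09565 / 8.9 = 0.01075 cm³.
Thickness = V/A = 0.01075 / 221 = 4.86 × 10⁻⁵ cm = 0.486 μm.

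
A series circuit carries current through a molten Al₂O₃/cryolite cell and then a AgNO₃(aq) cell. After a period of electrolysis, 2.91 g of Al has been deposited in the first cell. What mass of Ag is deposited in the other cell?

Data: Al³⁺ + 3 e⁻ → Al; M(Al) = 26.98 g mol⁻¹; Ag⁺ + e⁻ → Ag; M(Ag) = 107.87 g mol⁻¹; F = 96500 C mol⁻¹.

34.9 g

n(Al) = 2.91 / 26.98 = 0.1079 mol.
Since Al³⁺ + 3 e⁻ → Al, n(e⁻) passed = 3 × 0.1079 = 0.3236 mol.
Cells in series carry the same charge, so the same 0.3236 mol of electrons passes through cell 2.
Ag⁺ + e⁻ → Ag, so n(Ag) = 0.3236 / 1 = 0.3236 mol.
m(Ag) = 0.3236 × 107.87 = 34.9 g.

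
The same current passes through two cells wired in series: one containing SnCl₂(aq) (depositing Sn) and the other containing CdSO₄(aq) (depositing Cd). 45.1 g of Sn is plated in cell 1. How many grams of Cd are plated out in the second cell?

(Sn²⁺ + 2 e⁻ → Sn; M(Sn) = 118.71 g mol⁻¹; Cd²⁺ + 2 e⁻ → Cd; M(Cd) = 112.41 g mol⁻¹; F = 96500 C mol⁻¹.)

42.7 g

n(Sn) = 45.1 / 118.71 = 0.3799 mol.
Since Sn²⁺ + 2 e⁻ → Sn, n(e⁻) passed = 2 × 0.3799 = 0.7598 mol.
Cells in series carry the same charge, so the same 0.7598 mol of electrons passes through cell 2.
Cd²⁺ + 2 e⁻ → Cd, so n(Cd) = 0.7598 / 2 = 0.3799 mol.
m(Cd) = 0.3799 × 112.41 = 42.7 g.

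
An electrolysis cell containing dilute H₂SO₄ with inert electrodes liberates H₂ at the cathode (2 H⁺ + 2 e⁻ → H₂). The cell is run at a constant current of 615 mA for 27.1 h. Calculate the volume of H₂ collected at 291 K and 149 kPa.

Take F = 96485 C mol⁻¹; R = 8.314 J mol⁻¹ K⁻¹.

Q = I·t = 0.6150 A × 97560 s = 60000 C.
n(e⁻) = Q/F = 60000 / 96485 = 0.6219 mol.
2 electrons are transferred per H₂ molecule, so n(H₂) = 0.6219 / 2 = 0.3109 mol.
V = nRT/P = (0.3109 × 8.314 × 291) / (149 × 10³ Pa) = 0.00505 m³ = 5.05 L.

5.05 L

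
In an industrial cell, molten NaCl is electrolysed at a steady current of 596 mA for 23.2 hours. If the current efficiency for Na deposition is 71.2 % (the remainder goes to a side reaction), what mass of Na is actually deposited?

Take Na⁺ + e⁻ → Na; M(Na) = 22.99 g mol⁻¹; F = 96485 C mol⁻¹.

8.44 g

Q = I·t = 0.5960 × 83520 = 49780 C.
n(e⁻) = 49780/96485 = 0.5159 mol; theoretically n(Na) = 0.5159/1 = 0.5159 mol, m_theo = 11.86 g.
At 71.2 % efficiency, m_actual = 0.712 × 11.86 = 8.44 g.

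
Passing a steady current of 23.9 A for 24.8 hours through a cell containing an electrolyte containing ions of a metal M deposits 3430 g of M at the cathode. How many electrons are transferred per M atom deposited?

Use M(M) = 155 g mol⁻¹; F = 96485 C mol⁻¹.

1

Q = I·t = 23.90 A × 89280 s = 2134000 C, so n(e⁻) = 2134000/96485 = 22.12 mol.
n(M) deposited = 3430 / 155 = 22.13 mol.
Electrons per atom = n(e⁻)/n(M) = 22.12 / 22.13 = 0.999 ≈ 1, so the ion is M⁺.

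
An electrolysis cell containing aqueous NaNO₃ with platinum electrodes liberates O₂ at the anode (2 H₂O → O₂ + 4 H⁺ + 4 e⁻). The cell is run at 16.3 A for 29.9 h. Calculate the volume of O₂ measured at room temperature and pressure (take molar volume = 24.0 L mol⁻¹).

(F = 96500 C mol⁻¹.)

Q = I·t = 16.30 A × 107640 s = 1755000 C.
n(e⁻) = Q/F = 1755000 / 96500 = 18.18 mol.
4 electrons are transferred per O₂ molecule, so n(O₂) = 18.18 / 4 = 4.545 mol.
V = n × V_m = 4.545 × 24.0 = 109 L.

109 L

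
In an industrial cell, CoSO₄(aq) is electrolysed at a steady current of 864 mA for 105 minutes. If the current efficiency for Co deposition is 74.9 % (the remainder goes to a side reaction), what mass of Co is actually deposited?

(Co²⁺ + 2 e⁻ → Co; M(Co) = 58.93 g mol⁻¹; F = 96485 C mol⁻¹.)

1.25 g

Q = I·t = 0.8640 × 6300.0 = 5443 C.
n(e⁻) = 5443/96485 = 0.05641 mol; theoretically n(Co) = 0.05641/2 = 0.02821 mol, m_theo = 1.662 g.
At 74.9 % efficiency, m_actual = 0.749 × 1.662 = 1.25 g.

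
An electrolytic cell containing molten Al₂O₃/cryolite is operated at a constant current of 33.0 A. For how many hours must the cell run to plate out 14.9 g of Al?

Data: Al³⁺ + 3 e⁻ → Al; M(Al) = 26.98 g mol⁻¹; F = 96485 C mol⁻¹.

1.35 h

n(Al) = m/M = 14.9 / 26.98 = 0.5523 mol.
Each Al atom requires 3 electrons, so n(e⁻) = 3 × 0.5523 = 1.657 mol.
Q = n(e⁻)·F = 1.657 × 96485 = 159900 C.
t = Q/I = 159900 / 33.00 A = 4844 s = 1.35 h.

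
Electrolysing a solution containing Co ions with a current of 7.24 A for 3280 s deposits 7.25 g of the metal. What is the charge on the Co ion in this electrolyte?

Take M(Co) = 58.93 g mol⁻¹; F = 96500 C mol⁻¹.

Q = I·t = 7.240 A × 3280.0 s = 23750 C, so n(e⁻) = 23750/96500 = 0.2461 mol.
n(Co) deposited = 7.25 / 58.93 = 0.1230 mol.
Electrons per atom = n(e⁻)/n(Co) = 0.2461 / 0.1230 = 2.00 ≈ 2, so the ion is Co²⁺.

+2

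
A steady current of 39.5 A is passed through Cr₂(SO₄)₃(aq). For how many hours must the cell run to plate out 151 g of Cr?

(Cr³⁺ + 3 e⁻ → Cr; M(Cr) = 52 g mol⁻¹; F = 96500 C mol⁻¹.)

5.91 h

n(Cr) = m/M = 151 / 52 = 2.904 mol.
Each Cr atom requires 3 electrons, so n(e⁻) = 3 × 2.904 = 8.712 mol.
Q = n(e⁻)·F = 8.712 × 96500 = 840700 C.
t = Q/I = 840700 / 39.50 A = 21280 s = 5.91 h.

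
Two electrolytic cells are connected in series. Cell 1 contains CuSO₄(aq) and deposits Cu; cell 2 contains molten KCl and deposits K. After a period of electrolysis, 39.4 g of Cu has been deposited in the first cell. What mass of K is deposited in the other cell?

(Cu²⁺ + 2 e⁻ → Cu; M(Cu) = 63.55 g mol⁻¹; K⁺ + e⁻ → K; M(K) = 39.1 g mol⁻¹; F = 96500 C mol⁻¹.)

n(Cu) = 39.4 / 63.55 = 0.6200 mol.
Since Cu²⁺ + 2 e⁻ → Cu, n(e⁻) passed = 2 × 0.6200 = 1.240 mol.
Cells in series carry the same charge, so the same 1.240 mol of electrons passes through cell 2.
K⁺ + e⁻ → K, so n(K) = 1.240 / 1 = 1.240 mol.
m(K) = 1.240 × 39.1 = 48.5 g.

48.5 g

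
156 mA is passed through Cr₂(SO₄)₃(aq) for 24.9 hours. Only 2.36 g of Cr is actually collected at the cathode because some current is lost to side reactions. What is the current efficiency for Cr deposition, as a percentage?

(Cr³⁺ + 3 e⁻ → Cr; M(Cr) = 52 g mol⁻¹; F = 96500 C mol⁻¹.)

94.0 %

Q = I·t = 0.1560 × 89640 = 13980 C; n(e⁻) = 13980/96500 = 0.1449 mol.
Theoretical n(Cr) = n(e⁻)/3 = 0.04830 mol, i.e. m_theo = 0.04830 × 52 = 2.512 g.
Efficiency = m_actual / m_theo = 2.36 / 2.512 = 94.0 %.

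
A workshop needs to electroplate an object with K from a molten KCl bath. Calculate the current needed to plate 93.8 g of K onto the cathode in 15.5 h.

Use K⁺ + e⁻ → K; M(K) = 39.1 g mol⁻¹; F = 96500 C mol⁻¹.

4.15 A

n(K) = 93.8 / 39.1 = 2.399 mol.
n(e⁻) = 1 × 2.399 = 2.399 mol.
Q = n(e⁻)·F = 2.399 × 96500 = 231500 C.
I = Q/t = 231500 / 55800 s = 4.15 A.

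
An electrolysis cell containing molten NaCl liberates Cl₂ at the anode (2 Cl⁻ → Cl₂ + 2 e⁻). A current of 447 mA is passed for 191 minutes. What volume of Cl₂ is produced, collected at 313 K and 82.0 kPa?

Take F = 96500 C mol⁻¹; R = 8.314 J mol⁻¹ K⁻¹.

Q = I·t = 0.4470 A × 11460 s = 5123 C.
n(e⁻) = Q/F = 5123 / 96500 = 0.05308 mol.
2 electrons are transferred per Cl₂ molecule, so n(Cl₂) = 0.05308 / 2 = 0.02654 mol.
V = nRT/P = (0.02654 × 8.314 × 313) / (82.0 × 10³ Pa) = 8.42 × 10⁻⁴ m³ = 0.842 L.

0.842 L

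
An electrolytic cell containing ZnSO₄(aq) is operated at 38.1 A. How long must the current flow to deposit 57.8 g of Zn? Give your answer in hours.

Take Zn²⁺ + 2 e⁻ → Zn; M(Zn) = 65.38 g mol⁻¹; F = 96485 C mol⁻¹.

1.24 h

n(Zn) = m/M = 57.8 / 65.38 = 0.8841 mol.
Each Zn atom requires 2 electrons, so n(e⁻) = 2 × 0.8841 = 1.768 mol.
Q = n(e⁻)·F = 1.768 × 96485 = 170600 C.
t = Q/I = 170600 / 38.10 A = 4478 s = 1.24 h.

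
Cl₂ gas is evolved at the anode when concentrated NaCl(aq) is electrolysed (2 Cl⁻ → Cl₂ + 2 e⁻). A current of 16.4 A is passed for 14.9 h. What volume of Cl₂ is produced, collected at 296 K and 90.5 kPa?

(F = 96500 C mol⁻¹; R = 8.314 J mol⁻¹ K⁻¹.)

124 L

Q = I·t = 16.40 A × 53640 s = 879700 C.
n(e⁻) = Q/F = 879700 / 96500 = 9.116 mol.
2 electrons are transferred per Cl₂ molecule, so n(Cl₂) = 9.116 / 2 = 4.558 mol.
V = nRT/P = (4.558 × 8.314 × 296) / (90.5 × 10³ Pa) = 0.124 m³ = 124 L.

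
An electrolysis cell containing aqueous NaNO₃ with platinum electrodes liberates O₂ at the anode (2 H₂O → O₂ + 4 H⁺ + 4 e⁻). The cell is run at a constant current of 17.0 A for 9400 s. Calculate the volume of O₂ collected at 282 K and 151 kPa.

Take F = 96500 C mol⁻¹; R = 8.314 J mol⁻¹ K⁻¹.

Q = I·t = 17.00 A × 9400.0 s = 159800 C.
n(e⁻) = Q/F = 159800 / 96500 = 1.656 mol.
4 electrons are transferred per O₂ molecule, so n(O₂) = 1.656 / 4 = 0.4140 mol.
V = nRT/P = (0.4140 × 8.314 × 282) / (151 × 10³ Pa) = 0.00643 m³ = 6.43 L.

6.43 L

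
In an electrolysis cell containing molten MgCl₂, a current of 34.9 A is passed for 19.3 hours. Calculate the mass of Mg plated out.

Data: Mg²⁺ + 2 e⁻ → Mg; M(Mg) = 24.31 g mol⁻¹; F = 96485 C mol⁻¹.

Q = I·t = 34.90 A × 69480 s = 2425000 C.
n(e⁻) = Q/F = 2425000 / 96485 = 25.13 mol.
Mg²⁺ + 2 e⁻ → Mg, so n(Mg) = n(e⁻)/2 = 12.57 mol.
m = n·M = 12.57 × 24.31 = 305 g.

305 g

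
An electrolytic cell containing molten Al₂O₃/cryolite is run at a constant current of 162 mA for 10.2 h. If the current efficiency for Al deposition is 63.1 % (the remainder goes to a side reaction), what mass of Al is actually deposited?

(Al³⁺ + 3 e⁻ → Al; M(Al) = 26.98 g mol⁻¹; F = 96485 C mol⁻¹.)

0.350 g

Q = I·t = 0.1620 × 36720 = 5949 C.
n(e⁻) = 5949/96485 = 0.06165 mol; theoretically n(Al) = 0.06165/3 = 0.02055 mol, m_theo = 0.5545 g.
At 63.1 % efficiency, m_actual = 0.631 × 0.5545 = 0.350 g.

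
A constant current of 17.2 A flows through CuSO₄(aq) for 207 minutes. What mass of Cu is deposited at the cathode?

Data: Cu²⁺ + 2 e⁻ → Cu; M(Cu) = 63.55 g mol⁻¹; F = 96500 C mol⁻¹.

70.3 g

Q = I·t = 17.20 A × 12420 s = 213600 C.
n(e⁻) = Q/F = 213600 / 96500 = 2.214 mol.
Cu²⁺ + 2 e⁻ → Cu, so n(Cu) = n(e⁻)/2 = 1.107 mol.
m = n·M = 1.107 × 63.55 = 70.3 g.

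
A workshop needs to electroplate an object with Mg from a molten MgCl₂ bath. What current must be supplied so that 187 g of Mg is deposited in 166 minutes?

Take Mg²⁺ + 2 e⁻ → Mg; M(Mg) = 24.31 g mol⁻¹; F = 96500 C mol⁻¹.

n(Mg) = 187 / 24.31 = 7.692 mol.
n(e⁻) = 2 × 7.692 = 15.38 mol.
Q = n(e⁻)·F = 15.38 × 96500 = 1485000 C.
I = Q/t = 1485000 / 9960.0 s = 149 A.

149 A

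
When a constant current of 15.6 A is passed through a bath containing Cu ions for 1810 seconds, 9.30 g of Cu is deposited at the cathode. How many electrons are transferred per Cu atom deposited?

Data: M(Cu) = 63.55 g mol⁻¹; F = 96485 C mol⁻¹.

2

Q = I·t = 15.60 A × 1810.0 s = 28240 C, so n(e⁻) = 28240/96485 = 0.2926 mol.
n(Cu) deposited = 9.30 / 63.55 = 0.1463 mol.
Electrons per atom = n(e⁻)/n(Cu) = 0.2926 / 0.1463 = 2.00 ≈ 2, so the ion is Cu²⁺.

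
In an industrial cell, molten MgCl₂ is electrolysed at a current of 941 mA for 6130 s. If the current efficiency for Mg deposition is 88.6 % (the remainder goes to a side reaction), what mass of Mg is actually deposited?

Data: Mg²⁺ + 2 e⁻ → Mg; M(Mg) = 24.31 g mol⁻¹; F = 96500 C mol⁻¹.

Q = I·t = 0.9410 × 6130.0 = 5768 C.
n(e⁻) = 5768/96500 = 0.05978 mol; theoretically n(Mg) = 0.05978/2 = 0.02989 mol, m_theo = 0.7266 g.
At 88.6 % efficiency, m_actual = 0.886 × 0.7266 = 0.644 g.

0.644 g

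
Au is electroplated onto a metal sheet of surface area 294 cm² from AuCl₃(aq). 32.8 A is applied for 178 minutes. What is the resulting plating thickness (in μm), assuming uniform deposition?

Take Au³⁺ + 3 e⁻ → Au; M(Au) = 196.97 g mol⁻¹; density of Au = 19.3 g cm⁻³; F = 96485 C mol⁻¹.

Q = I·t = 32.80 × 10680 = 350300 C; n(e⁻) = 3.631 mol.
n(Au) = n(e⁻)/3 = 1.210 mol, so m = 1.210 × 196.97 = 238.4 g.
Volume = m/ρ = 238.4 / 19.3 = 12.35 cm³.
Thickness = V/A = 12.35 / 294 = 0.0420 cm = 420 μm.

420 μm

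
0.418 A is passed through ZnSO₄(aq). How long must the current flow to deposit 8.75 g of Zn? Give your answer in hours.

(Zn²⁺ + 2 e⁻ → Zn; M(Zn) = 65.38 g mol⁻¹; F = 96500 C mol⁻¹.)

n(Zn) = m/M = 8.75 / 65.38 = 0.1338 mol.
Each Zn atom requires 2 electrons, so n(e⁻) = 2 × 0.1338 = 0.2677 mol.
Q = n(e⁻)·F = 0.2677 × 96500 = 25830 C.
t = Q/I = 25830 / 0.4180 A = 61790 s = 17.2 h.

17.2 h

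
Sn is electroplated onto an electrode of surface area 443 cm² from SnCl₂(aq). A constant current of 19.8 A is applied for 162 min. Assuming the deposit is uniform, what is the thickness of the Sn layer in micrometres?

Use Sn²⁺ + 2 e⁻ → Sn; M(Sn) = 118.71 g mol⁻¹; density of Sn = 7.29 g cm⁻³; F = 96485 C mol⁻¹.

367 μm

Q = I·t = 19.80 × 9720.0 = 192500 C; n(e⁻) = 1.995 mol.
n(Sn) = n(e⁻)/2 = 0.9973 mol, so m = 0.9973 × 118.71 = 118.4 g.
Volume = m/ρ = 118.4 / 7.29 = 16.24 cm³.
Thickness = V/A = 16.24 / 443 = 0.0367 cm = 367 μm.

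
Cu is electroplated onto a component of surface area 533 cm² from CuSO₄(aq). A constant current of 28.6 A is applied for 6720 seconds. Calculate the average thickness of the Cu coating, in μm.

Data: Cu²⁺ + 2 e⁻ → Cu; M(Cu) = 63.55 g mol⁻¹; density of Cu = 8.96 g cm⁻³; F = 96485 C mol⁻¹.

133 μm

Q = I·t = 28.60 × 6720.0 = 192200 C; n(e⁻) = 1.992 mol.
n(Cu) = n(e⁻)/2 = 0.9960 mol, so m = 0.9960 × 63.55 = 63.29 g.
Volume = m/ρ = 63.29 / 8.96 = 7.064 cm³.
Thickness = V/A = 7.064 / 533 = 0.0133 cm = 133 μm.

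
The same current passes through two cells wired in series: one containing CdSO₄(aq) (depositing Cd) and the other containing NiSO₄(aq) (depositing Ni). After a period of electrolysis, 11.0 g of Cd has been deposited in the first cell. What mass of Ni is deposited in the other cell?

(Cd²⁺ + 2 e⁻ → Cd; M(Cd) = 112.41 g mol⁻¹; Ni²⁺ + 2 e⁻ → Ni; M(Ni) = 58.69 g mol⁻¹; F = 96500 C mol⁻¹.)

5.74 g

n(Cd) = 11.0 / 112.41 = 0.09786 mol.
Since Cd²⁺ + 2 e⁻ → Cd, n(e⁻) passed = 2 × 0.09786 = 0.1957 mol.
Cells in series carry the same charge, so the same 0.1957 mol of electrons passes through cell 2.
Ni²⁺ + 2 e⁻ → Ni, so n(Ni) = 0.1957 / 2 = 0.09786 mol.
m(Ni) = 0.09786 × 58.69 = 5.74 g.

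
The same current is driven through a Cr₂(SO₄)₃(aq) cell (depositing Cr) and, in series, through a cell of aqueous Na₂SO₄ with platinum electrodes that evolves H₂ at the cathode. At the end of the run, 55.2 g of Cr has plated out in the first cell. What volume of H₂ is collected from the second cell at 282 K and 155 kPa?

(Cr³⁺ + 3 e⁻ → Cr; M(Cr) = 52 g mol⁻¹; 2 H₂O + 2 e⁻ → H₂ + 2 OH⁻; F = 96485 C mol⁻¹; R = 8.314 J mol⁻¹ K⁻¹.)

24.1 L

n(Cr) = 55.2 / 52 = 1.062 mol, so n(e⁻) = 3 × 1.062 = 3.185 mol.
The cells are in series, so the same 3.185 mol of electrons passes through the second cell.
2 H₂O + 2 e⁻ → H₂ + 2 OH⁻ — 2 mol e⁻ per mol H₂, so n(H₂) = 3.185/2 = 1.592 mol.
V = nRT/P = (1.592 × 8.314 × 282) / (155 × 10³) = 0.0241 m³ = 24.1 L.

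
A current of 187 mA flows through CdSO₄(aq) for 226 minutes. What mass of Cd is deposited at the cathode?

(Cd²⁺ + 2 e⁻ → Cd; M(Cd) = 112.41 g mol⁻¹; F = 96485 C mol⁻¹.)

Q = I·t = 0.1870 A × 13560 s = 2536 C.
n(e⁻) = Q/F = 2536 / 96485 = 0.02628 mol.
Cd²⁺ + 2 e⁻ → Cd, so n(Cd) = n(e⁻)/2 = 0.01314 mol.
m = n·M = 0.01314 × 112.41 = 1.48 g.

1.48 g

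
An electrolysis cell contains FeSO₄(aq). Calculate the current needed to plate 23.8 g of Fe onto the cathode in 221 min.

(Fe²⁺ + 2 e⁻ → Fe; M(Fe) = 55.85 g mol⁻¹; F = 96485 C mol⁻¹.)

n(Fe) = 23.8 / 55.85 = 0.4261 mol.
n(e⁻) = 2 × 0.4261 = 0.8523 mol.
Q = n(e⁻)·F = 0.8523 × 96485 = 82230 C.
I = Q/t = 82230 / 13260 s = 6.20 A.

6.20 A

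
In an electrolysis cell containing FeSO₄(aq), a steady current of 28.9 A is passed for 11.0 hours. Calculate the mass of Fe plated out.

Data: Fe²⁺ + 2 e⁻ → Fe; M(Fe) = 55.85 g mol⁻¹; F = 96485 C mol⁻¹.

Q = I·t = 28.90 A × 39600 s = 1144000 C.
n(e⁻) = Q/F = 1144000 / 96485 = 11.86 mol.
Fe²⁺ + 2 e⁻ → Fe, so n(Fe) = n(e⁻)/2 = 5.931 mol.
m = n·M = 5.931 × 55.85 = 331 g.

331 g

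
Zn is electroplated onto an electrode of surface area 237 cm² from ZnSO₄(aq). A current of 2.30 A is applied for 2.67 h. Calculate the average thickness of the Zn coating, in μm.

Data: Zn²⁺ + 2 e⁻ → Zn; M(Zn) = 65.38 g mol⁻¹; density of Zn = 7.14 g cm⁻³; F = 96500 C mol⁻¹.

Q = I·t = 2.300 × 9612.0 = 22110 C; n(e⁻) = 0.2291 mol.
n(Zn) = n(e⁻)/2 = 0.1145 mol, so m = 0.1145 × 65.38 = 7.489 g.
Volume = m/ρ = 7.489 / 7.14 = 1.049 cm³.
Thickness = V/A = 1.049 / 237 = 0.00443 cm = 44.3 μm.

44.3 μm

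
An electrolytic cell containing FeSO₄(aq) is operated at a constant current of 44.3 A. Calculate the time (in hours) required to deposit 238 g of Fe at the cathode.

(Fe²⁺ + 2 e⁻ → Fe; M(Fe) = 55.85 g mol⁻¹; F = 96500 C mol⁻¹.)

5.16 h

n(Fe) = m/M = 238 / 55.85 = 4.261 mol.
Each Fe atom requires 2 electrons, so n(e⁻) = 2 × 4.261 = 8.523 mol.
Q = n(e⁻)·F = 8.523 × 96500 = 822500 C.
t = Q/I = 822500 / 44.30 A = 18570 s = 5.16 h.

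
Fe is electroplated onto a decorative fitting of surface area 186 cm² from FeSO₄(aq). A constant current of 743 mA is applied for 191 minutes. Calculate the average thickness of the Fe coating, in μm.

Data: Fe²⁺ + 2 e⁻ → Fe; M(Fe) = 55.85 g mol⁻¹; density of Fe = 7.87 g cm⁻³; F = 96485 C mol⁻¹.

16.8 μm

Q = I·t = 0.7430 × 11460 = 8515 C; n(e⁻) = 0.08825 mol.
n(Fe) = n(e⁻)/2 = 0.04412 mol, so m = 0.04412 × 55.85 = 2.464 g.
Volume = m/ρ = 2.464 / 7.87 = 0.3131 cm³.
Thickness = V/A = 0.3131 / 186 = 0.00168 cm = 16.8 μm.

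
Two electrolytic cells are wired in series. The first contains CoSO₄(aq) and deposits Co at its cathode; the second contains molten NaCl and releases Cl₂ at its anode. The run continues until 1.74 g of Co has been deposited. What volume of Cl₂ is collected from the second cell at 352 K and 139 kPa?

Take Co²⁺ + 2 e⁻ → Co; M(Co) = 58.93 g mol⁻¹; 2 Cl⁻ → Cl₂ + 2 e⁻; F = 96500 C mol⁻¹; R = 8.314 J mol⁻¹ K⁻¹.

0.622 L

n(Co) = 1.74 / 58.93 = 0.02953 mol, so n(e⁻) = 2 × 0.02953 = 0.05905 mol.
The cells are in series, so the same 0.05905 mol of electrons passes through the second cell.
2 Cl⁻ → Cl₂ + 2 e⁻ — 2 mol e⁻ per mol Cl₂, so n(Cl₂) = 0.05905/2 = 0.02953 mol.
V = nRT/P = (0.02953 × 8.314 × 352) / (139 × 10³) = 6.22 × 10⁻⁴ m³ = 0.622 L.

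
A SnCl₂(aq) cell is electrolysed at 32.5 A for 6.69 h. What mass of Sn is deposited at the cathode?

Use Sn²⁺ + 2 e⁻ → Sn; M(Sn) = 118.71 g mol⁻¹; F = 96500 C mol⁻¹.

Q = I·t = 32.50 A × 24084 s = 782700 C.
n(e⁻) = Q/F = 782700 / 96500 = 8.111 mol.
Sn²⁺ + 2 e⁻ → Sn, so n(Sn) = n(e⁻)/2 = 4.056 mol.
m = n·M = 4.056 × 118.71 = 481 g.

481 g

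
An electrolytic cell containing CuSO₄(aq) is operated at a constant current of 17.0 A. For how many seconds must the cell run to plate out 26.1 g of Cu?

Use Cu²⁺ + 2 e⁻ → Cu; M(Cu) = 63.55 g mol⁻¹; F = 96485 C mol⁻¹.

n(Cu) = m/M = 26.1 / 63.55 = 0.4107 mol.
Each Cu atom requires 2 electrons, so n(e⁻) = 2 × 0.4107 = 0.8214 mol.
Q = n(e⁻)·F = 0.8214 × 96485 = 79250 C.
t = Q/I = 79250 / 17.00 A = 4662 s.

4660 s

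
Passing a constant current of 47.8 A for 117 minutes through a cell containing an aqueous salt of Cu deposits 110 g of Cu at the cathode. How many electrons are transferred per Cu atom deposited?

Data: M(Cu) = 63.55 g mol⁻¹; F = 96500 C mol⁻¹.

2

Q = I·t = 47.80 A × 7020.0 s = 335600 C, so n(e⁻) = 335600/96500 = 3.477 mol.
n(Cu) deposited = 110 / 63.55 = 1.731 mol.
Electrons per atom = n(e⁻)/n(Cu) = 3.477 / 1.731 = 2.01 ≈ 2, so the ion is Cu²⁺.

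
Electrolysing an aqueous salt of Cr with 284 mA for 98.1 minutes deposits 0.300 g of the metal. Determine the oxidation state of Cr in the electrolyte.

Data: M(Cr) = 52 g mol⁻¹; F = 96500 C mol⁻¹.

+3

Q = I·t = 0.2840 A × 5886.0 s = 1672 C, so n(e⁻) = 1672/96500 = 0.01732 mol.
n(Cr) deposited = 0.300 / 52 = 0.005769 mol.
Electrons per atom = n(e⁻)/n(Cr) = 0.01732 / 0.005769 = 3.00 ≈ 3, so the ion is Cr³⁺.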